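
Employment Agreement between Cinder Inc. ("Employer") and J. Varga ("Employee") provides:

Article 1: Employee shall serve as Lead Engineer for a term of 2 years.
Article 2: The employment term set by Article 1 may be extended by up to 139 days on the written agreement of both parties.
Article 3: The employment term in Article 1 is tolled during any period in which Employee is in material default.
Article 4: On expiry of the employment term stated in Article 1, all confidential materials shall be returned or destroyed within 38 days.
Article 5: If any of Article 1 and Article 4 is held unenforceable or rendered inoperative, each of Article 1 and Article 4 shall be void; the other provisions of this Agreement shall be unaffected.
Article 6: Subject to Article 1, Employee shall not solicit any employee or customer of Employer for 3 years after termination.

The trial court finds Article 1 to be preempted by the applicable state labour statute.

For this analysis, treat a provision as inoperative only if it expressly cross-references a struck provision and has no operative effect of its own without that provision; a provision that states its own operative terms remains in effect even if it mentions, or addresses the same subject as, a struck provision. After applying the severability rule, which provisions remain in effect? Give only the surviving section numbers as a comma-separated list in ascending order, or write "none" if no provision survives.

5, 6

Article 1 is struck. Article 2 operates only by reference to Article 1, so it falls with Article 1. Article 3 does nothing except set the tolling of the employment term by reference to Article 1; with Article 1 gone it has no independent effect and is inoperative. Article 4 operates only by reference to Article 1, so it falls with Article 1. Article 6 mentions Article 1 but its own obligation stands independently of Article 1, so Article 6 is not affected. Article 5 declares Article 1 and Article 4 mutually dependent; since one of them has fallen, all of them are of no effect. The remainder continues in force under Article 5. That leaves Article 5 and Article 6 in effect.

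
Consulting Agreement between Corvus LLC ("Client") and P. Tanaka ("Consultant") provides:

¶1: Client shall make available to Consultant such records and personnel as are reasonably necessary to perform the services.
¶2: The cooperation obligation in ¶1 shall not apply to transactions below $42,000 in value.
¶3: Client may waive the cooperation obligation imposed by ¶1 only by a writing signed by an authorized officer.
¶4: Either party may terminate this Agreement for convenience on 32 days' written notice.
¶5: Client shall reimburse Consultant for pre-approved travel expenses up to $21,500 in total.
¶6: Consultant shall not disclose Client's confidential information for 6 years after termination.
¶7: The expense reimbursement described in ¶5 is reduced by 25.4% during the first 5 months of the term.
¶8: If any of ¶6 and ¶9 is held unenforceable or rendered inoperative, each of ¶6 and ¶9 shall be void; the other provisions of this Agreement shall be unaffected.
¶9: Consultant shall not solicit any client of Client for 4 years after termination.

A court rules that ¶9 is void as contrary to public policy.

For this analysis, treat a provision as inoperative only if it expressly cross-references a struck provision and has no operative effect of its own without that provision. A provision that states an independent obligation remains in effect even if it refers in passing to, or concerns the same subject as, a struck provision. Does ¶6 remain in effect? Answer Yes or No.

¶9 is struck. Nothing else in the Agreement is defined by reference to ¶9. ¶8 declares ¶6 and ¶9 mutually dependent; since one of them has fallen, all of them are of no effect. That brings down ¶6 as well. The remainder continues in force under ¶8. ¶1, ¶2, ¶3, ¶4, ¶5, ¶7, and ¶8 remain in effect. ¶6 is among the inoperative provisions, so the answer is no.

No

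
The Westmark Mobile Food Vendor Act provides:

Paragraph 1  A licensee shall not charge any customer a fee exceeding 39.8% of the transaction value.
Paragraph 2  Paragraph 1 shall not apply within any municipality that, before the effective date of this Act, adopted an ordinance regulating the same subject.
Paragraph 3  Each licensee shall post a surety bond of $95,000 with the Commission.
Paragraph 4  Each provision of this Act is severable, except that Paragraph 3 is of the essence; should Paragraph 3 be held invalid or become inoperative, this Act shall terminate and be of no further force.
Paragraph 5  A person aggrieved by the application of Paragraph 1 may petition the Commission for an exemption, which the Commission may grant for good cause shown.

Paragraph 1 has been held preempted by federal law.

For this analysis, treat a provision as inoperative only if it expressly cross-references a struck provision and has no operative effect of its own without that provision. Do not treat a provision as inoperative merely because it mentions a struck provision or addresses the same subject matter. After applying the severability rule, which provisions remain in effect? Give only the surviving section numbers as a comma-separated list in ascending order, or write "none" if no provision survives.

Paragraph 1 is struck. Paragraph 2 has no operative effect of its own apart from Paragraph 1 and is therefore inoperative. Paragraph 5 merely fixes the exemption procedure for Paragraph 1; with Paragraph 1 gone it has nothing to operate on and falls away. Paragraph 4 makes Paragraph 3 an essential term, but Paragraph 3 is unaffected, so the severability proviso in Paragraph 4 preserves the remaining provisions. Paragraph 3 and Paragraph 4 remain in effect.

3, 4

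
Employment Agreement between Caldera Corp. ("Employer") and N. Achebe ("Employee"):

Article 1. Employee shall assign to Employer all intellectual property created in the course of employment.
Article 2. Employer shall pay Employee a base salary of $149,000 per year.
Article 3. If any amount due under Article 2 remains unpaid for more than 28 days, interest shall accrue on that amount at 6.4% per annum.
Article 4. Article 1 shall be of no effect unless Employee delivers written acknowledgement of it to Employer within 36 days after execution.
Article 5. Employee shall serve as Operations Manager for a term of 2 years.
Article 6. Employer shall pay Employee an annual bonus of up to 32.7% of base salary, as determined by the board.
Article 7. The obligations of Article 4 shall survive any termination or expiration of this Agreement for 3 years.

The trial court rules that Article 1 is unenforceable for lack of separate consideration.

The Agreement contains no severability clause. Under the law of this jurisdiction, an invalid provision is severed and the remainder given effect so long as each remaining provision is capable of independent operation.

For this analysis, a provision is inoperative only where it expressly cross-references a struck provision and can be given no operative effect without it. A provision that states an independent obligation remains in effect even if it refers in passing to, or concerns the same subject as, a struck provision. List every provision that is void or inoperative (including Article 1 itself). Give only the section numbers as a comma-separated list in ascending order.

1, 4, 7

Article 1 is struck. Article 4 merely fixes the acknowledgement condition for Article 1; with Article 1 gone it has nothing to operate on and falls away. The only function of Article 7 is the survival period for Article 4, so it cannot stand once Article 4 is removed. Under the stated default rule, only provisions that cannot operate independently fall away; the rest are enforced. The provisions still in force are Article 2, Article 3, Article 5, and Article 6.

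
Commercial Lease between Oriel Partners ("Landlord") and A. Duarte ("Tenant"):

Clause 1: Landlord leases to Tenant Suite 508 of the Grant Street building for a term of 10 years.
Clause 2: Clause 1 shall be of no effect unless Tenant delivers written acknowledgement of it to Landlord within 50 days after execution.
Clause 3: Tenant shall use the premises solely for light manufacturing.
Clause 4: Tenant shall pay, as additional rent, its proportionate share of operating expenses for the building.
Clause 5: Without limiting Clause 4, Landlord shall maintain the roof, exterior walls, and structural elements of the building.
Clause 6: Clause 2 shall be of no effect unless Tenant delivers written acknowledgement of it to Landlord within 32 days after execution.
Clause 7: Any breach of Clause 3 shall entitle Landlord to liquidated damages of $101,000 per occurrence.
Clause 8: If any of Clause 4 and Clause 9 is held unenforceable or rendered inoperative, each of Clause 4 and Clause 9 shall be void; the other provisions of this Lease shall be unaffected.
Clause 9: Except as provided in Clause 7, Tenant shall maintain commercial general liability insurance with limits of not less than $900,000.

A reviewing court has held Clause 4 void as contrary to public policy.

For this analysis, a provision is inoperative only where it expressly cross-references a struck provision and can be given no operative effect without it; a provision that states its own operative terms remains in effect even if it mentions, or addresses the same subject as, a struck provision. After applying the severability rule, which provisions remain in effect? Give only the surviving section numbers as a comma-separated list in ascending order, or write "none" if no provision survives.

Clause 4 is struck. Although Clause 5 refers to Clause 4, its operative terms do not depend on Clause 4, so it remains in effect. No other provision's operative terms depend on Clause 4. Clause 8 declares Clause 4 and Clause 9 mutually dependent; since one of them has fallen, all of them are of no effect. That brings down Clause 9 as well. The remainder continues in force under Clause 8. That leaves Clause 1, Clause 2, Clause 3, Clause 5, Clause 6, Clause 7, and Clause 8 in effect.

1, 2, 3, 5, 6, 7, 8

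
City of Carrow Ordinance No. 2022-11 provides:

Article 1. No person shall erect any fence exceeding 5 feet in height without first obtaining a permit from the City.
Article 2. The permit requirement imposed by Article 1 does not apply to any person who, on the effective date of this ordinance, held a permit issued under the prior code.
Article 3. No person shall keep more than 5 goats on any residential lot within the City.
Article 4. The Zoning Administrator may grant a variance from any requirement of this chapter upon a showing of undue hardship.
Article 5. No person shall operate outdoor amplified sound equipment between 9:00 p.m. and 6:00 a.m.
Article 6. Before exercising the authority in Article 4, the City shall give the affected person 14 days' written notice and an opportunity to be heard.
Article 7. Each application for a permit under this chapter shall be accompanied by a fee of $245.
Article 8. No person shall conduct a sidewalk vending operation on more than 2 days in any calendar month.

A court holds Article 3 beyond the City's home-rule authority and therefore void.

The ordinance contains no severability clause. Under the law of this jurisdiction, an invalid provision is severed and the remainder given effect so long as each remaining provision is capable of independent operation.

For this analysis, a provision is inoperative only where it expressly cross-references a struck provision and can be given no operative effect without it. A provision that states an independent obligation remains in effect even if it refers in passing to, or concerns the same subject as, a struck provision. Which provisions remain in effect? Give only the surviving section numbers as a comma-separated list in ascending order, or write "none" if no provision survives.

1, 2, 4, 5, 6, 7, 8

Article 3 is struck. No other provision's operative terms depend on Article 3. Under the stated default rule, only provisions that cannot operate independently fall away; the rest are enforced. Article 1, Article 2, Article 4, Article 5, Article 6, Article 7, and Article 8 remain in effect.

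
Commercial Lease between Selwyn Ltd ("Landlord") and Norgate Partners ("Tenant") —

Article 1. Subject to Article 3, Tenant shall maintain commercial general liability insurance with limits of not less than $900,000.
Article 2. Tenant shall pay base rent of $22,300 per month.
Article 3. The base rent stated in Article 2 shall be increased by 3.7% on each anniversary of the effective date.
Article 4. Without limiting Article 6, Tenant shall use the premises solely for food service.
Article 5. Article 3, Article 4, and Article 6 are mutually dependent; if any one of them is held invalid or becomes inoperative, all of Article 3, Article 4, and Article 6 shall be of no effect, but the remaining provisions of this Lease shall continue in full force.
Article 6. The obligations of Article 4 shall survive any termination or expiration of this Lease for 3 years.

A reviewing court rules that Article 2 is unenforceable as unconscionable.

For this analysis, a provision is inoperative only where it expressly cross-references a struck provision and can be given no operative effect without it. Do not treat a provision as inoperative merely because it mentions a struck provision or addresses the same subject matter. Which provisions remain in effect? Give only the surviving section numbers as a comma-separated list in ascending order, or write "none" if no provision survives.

1, 5

Article 2 is struck. The whole of Article 3 is the escalation of the base rent, defined by reference to Article 2, so Article 3 cannot stand once Article 2 is removed. Although Article 1 refers to Article 3, its operative terms do not depend on Article 3, so it remains in effect. Article 5 declares Article 3, Article 4, and Article 6 mutually dependent; since one of them has fallen, all of them are of no effect. That brings down Article 4 and Article 6 as well. The remainder continues in force under Article 5. The provisions still in force are Article 1 and Article 5.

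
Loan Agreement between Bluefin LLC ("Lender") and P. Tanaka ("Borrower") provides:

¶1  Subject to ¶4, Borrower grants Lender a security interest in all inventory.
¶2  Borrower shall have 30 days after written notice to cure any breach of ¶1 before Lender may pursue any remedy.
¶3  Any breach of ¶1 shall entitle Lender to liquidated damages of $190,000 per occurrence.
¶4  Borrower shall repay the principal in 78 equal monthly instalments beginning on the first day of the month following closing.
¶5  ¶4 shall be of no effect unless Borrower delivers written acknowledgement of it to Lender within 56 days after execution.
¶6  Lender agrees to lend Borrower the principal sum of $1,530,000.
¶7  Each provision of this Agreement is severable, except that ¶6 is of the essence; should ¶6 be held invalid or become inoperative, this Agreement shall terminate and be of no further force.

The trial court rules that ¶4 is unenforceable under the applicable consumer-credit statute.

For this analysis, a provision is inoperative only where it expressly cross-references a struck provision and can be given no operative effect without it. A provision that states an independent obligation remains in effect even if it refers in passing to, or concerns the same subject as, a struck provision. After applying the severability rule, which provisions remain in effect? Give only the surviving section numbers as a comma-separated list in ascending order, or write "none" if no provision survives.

¶4 is struck. ¶5 merely fixes the acknowledgement condition for ¶4; with ¶4 gone it has nothing to operate on and falls away. Although ¶1 refers to ¶4, its operative terms do not depend on ¶4, so it remains in effect. ¶7 makes ¶6 an essential term, but ¶6 is unaffected, so the severability proviso in ¶7 preserves the remaining provisions. The provisions still in force are ¶1, ¶2, ¶3, ¶6, and ¶7.

1, 2, 3, 6, 7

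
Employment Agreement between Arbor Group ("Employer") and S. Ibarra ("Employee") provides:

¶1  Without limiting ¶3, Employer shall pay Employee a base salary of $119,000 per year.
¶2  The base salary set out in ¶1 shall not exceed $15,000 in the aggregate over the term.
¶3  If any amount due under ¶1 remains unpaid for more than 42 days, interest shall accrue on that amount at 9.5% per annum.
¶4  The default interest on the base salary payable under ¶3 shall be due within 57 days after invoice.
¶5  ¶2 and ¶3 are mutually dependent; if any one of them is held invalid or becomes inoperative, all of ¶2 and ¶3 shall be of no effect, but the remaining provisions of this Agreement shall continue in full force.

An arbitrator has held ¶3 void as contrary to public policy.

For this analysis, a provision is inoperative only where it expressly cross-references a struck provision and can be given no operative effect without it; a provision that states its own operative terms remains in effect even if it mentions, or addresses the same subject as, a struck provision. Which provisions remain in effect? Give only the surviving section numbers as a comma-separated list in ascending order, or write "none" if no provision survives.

¶3 is struck. ¶4 does nothing except set the payment deadline for the default interest on the base salary by reference to ¶3; with ¶3 gone it has no independent effect and is inoperative. Although ¶1 refers to ¶3, its operative terms do not depend on ¶3, so it remains in effect. ¶5 declares ¶2 and ¶3 mutually dependent; since one of them has fallen, all of them are of no effect. That brings down ¶2 as well. The remainder continues in force under ¶5. The provisions still in force are ¶1 and ¶5.

1, 5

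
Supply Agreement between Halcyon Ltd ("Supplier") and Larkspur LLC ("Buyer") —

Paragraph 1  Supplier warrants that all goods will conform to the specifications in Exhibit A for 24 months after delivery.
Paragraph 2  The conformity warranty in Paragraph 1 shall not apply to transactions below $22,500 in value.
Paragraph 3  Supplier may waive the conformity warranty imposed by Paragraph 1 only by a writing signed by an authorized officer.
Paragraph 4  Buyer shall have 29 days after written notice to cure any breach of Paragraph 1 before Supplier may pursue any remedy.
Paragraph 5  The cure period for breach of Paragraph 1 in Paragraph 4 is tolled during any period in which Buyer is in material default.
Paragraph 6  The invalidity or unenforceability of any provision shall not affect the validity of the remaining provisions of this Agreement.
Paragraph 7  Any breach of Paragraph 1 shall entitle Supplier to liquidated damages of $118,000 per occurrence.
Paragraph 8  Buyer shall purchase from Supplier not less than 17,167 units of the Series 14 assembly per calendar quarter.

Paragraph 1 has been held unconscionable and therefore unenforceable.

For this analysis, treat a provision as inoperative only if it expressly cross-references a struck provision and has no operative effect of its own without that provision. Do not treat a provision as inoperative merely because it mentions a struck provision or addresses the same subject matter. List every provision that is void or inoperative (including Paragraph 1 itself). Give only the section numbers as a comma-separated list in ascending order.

1, 2, 3, 4, 5, 7

Paragraph 1 is struck. Paragraph 2 does nothing except set the carve-out from the conformity warranty by reference to Paragraph 1; with Paragraph 1 gone it has no independent effect and is inoperative. Paragraph 3 merely fixes the waiver condition for Paragraph 1; with Paragraph 1 gone it has nothing to operate on and falls away. Paragraph 4 has no operative effect of its own apart from Paragraph 1 and is therefore inoperative. Paragraph 7 operates only by reference to Paragraph 1, so it falls with Paragraph 1. Paragraph 5 operates only by reference to Paragraph 4, so it falls with Paragraph 4. Paragraph 6 is a severability clause and preserves every provision that can still be given independent effect. Paragraph 6 and Paragraph 8 remain in effect.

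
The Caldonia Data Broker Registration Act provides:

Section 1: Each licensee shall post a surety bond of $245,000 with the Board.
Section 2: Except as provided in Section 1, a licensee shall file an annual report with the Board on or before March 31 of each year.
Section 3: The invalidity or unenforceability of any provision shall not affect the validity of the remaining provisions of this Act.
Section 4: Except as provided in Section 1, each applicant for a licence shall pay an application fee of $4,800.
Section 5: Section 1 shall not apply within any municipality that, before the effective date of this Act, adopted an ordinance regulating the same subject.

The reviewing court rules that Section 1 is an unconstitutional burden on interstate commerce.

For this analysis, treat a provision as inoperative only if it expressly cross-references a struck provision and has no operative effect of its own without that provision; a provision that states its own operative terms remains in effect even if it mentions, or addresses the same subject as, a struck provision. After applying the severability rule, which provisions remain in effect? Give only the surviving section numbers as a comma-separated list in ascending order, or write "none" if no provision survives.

2, 3, 4

Section 1 is struck. Section 5 has no operative effect of its own apart from Section 1 and is therefore inoperative. Section 4 mentions Section 1 but its own obligation stands independently of Section 1, so Section 4 is not affected. Although Section 2 refers to Section 1, its operative terms do not depend on Section 1, so it remains in effect. Section 3 is a severability clause and preserves every provision that can still be given independent effect. Section 2, Section 3, and Section 4 remain in effect.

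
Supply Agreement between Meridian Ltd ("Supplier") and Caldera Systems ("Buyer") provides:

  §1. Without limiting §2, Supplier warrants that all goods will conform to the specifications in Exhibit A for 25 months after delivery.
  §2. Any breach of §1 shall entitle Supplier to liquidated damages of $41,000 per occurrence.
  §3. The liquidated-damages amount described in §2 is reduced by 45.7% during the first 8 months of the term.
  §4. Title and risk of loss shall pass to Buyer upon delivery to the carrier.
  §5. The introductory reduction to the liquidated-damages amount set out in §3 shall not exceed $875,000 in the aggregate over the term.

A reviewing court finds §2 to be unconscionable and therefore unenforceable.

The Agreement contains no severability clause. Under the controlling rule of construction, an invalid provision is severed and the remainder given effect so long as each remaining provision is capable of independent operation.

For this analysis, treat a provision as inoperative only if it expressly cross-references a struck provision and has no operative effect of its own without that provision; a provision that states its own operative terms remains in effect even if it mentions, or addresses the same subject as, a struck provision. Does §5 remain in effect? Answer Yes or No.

§2 is struck. §3 has no operative effect of its own apart from §2 and is therefore inoperative. §5 does nothing except set the aggregate cap on the introductory reduction to the liquidated-damages amount by reference to §3; with §3 gone it has no independent effect and is inoperative. §1 mentions §2 but its own obligation stands independently of §2, so §1 is not affected. With no severability clause, the stated default rule severs what cannot stand and enforces each remaining provision that can operate on its own. The provisions still in force are §1 and §4. §5 is among the inoperative provisions, so the answer is no.

No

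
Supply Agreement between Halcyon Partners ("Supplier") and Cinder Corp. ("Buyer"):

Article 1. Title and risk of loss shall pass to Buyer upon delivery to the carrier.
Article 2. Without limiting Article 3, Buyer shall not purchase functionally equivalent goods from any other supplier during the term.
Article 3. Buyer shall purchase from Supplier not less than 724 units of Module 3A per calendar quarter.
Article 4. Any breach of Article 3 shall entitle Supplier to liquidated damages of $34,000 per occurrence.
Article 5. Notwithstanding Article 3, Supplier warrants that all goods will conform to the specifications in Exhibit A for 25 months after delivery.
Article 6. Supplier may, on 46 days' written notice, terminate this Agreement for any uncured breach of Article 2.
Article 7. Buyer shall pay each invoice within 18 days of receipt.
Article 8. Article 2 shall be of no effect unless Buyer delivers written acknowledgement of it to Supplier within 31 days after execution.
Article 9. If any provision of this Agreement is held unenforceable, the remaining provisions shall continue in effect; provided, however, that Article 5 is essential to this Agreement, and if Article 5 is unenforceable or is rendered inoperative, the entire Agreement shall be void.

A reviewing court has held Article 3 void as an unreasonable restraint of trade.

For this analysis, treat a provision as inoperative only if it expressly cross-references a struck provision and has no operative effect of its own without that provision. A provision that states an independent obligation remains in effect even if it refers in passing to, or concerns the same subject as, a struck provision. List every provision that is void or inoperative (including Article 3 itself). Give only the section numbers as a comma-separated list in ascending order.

3, 4

Article 3 is struck. Article 4 does nothing except set the liquidated-damages amount by reference to Article 3; with Article 3 gone it has no independent effect and is inoperative. Article 5 mentions Article 3 but its own obligation stands independently of Article 3, so Article 5 is not affected. Although Article 2 refers to Article 3, its operative terms do not depend on Article 3, so it remains in effect. Article 9 makes Article 5 an essential term, but Article 5 is unaffected, so the severability proviso in Article 9 preserves the remaining provisions. Article 1, Article 2, Article 5, Article 6, Article 7, Article 8, and Article 9 remain in effect.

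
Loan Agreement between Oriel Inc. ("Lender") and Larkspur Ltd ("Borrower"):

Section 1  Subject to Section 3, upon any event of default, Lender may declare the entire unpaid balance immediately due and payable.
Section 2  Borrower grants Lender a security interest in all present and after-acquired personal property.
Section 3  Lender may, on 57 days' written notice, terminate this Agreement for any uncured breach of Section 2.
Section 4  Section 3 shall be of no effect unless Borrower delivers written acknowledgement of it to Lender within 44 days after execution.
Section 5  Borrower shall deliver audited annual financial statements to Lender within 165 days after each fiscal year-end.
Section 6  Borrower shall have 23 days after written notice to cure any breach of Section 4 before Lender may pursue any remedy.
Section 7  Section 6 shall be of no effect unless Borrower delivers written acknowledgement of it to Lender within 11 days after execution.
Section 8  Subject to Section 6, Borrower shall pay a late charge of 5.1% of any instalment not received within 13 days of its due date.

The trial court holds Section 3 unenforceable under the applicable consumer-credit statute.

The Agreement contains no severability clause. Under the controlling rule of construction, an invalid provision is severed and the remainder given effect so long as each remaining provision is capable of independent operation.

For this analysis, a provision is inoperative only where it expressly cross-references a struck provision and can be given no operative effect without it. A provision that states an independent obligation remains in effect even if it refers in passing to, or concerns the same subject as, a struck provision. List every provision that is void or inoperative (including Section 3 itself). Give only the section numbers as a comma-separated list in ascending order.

Section 3 is struck. Section 4 has no operative effect of its own apart from Section 3 and is therefore inoperative. The only function of Section 6 is the cure period for breach of Section 4, so it cannot stand once Section 4 is removed. Section 7 has no operative effect of its own apart from Section 6 and is therefore inoperative. Although Section 1 refers to Section 3, its operative terms do not depend on Section 3, so it remains in effect. Section 8 mentions Section 6 but its own obligation stands independently of Section 6, so Section 8 is not affected. Under the stated default rule, only provisions that cannot operate independently fall away; the rest are enforced. The provisions still in force are Section 1, Section 2, Section 5, and Section 8.

3, 4, 6, 7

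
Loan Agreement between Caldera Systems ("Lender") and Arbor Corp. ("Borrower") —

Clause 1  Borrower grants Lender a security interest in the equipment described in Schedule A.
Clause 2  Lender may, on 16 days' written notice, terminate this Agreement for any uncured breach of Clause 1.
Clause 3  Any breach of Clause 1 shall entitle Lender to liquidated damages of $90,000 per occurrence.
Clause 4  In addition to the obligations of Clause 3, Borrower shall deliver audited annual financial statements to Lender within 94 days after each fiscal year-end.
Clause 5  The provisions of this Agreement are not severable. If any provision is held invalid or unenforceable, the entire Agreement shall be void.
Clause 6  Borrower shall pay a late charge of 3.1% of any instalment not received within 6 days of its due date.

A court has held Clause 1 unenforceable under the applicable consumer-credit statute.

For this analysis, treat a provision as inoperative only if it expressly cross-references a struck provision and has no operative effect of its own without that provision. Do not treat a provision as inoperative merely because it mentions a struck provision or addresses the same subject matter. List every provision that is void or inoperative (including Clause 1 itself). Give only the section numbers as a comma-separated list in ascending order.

Clause 1 is struck. Clause 2 merely fixes the termination right for breach of Clause 1; with Clause 1 gone it has nothing to operate on and falls away. Clause 3 operates only by reference to Clause 1, so it falls with Clause 1. Clause 5 provides that the Agreement is not severable, so the invalidity of any one provision voids the entire Agreement. No provision of the Agreement survives.

1, 2, 3, 4, 5, 6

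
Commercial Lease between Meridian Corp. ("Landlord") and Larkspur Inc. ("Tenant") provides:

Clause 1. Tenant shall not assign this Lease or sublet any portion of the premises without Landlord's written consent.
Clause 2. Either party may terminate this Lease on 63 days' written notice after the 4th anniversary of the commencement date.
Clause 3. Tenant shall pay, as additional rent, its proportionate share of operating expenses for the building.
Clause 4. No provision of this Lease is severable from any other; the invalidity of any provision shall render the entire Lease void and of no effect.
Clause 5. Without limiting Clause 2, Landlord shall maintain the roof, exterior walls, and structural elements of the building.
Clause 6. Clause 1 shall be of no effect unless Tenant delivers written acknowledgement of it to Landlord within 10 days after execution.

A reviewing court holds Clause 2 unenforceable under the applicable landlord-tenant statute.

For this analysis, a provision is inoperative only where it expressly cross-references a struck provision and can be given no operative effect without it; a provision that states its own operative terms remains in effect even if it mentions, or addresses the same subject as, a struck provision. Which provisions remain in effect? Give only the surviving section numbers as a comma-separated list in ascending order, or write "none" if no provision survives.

none

Clause 2 is struck. No other provision's operative terms depend on Clause 2. Clause 4 provides that the Lease is not severable, so the invalidity of any one provision voids the entire Lease. No provision of the Lease survives.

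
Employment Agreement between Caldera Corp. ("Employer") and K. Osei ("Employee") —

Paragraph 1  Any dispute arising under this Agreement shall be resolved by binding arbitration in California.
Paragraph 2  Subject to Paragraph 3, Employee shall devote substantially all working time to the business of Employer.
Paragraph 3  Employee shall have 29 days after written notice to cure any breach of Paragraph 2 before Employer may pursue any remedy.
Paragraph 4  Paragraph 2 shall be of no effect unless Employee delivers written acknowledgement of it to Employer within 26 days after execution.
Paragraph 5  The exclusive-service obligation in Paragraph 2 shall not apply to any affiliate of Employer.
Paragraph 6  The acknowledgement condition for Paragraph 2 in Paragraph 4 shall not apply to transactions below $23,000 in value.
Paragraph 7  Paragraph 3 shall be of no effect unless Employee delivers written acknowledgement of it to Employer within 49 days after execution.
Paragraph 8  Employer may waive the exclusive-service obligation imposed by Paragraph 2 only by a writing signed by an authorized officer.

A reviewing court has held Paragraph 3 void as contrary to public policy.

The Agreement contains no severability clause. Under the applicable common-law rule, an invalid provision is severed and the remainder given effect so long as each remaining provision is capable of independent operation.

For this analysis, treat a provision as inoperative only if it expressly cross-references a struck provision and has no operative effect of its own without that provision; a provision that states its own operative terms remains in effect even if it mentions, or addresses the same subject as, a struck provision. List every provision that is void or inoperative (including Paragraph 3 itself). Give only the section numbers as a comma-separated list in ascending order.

3, 7

Paragraph 3 is struck. Paragraph 7 merely fixes the acknowledgement condition for Paragraph 3; with Paragraph 3 gone it has nothing to operate on and falls away. Although Paragraph 2 refers to Paragraph 3, its operative terms do not depend on Paragraph 3, so it remains in effect. With no severability clause, the stated default rule severs what cannot stand and enforces each remaining provision that can operate on its own. The provisions still in force are Paragraph 1, Paragraph 2, Paragraph 4, Paragraph 5, Paragraph 6, and Paragraph 8.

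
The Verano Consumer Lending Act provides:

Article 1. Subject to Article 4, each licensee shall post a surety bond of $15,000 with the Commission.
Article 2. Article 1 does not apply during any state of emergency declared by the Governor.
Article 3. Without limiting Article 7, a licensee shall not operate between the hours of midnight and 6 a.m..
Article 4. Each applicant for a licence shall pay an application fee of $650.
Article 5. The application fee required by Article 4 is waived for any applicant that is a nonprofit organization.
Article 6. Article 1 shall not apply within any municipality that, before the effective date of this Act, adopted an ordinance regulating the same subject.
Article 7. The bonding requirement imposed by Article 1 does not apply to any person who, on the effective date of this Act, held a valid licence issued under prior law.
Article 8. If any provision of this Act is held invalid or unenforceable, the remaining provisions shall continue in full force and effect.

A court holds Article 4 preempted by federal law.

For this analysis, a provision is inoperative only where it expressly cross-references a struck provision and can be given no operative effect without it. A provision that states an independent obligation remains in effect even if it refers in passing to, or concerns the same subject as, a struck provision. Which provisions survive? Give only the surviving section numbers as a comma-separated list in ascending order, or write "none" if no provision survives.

1, 2, 3, 6, 7, 8

Article 4 is struck. Article 5 operates only by reference to Article 4, so it falls with Article 4. Although Article 1 refers to Article 4, its operative terms do not depend on Article 4, so it remains in effect. Article 8 is a severability clause and preserves every provision that can still be given independent effect. The provisions still in force are Article 1, Article 2, Article 3, Article 6, Article 7, and Article 8.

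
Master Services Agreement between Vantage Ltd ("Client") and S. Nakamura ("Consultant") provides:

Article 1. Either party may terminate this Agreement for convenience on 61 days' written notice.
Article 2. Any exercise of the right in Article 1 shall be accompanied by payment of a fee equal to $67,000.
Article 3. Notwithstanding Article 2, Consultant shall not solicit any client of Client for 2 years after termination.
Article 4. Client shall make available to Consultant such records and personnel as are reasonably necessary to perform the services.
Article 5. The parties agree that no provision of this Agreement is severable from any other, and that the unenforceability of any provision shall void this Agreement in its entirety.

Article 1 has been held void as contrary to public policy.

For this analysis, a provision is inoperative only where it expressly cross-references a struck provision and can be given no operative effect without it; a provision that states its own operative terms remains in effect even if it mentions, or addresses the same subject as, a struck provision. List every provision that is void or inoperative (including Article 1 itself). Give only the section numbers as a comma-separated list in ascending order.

1, 2, 3, 4, 5

Article 1 is struck. Article 2 merely fixes the exercise fee for Article 1; with Article 1 gone it has nothing to operate on and falls away. Article 5 provides that the Agreement is not severable, so the invalidity of any one provision voids the entire Agreement. No provision of the Agreement survives.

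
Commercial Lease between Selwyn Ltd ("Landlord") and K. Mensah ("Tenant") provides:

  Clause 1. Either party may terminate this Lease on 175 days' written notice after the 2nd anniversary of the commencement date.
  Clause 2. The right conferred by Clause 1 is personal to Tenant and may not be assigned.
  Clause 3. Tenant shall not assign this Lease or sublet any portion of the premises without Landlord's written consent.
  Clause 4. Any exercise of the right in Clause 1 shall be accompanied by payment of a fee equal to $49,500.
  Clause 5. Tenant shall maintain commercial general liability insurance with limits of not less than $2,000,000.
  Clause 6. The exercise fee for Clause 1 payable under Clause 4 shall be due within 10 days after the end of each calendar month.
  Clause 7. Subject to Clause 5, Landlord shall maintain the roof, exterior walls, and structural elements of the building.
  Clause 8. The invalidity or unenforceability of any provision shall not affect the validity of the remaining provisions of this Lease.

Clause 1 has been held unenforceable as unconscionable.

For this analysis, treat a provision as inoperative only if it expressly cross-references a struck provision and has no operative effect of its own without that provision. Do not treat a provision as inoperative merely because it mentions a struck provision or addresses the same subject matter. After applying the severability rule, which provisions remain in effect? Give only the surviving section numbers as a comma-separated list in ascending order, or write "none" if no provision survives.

3, 5, 7, 8

Clause 1 is struck. The only function of Clause 2 is the non-assignment of Clause 1, so it cannot stand once Clause 1 is removed. Clause 4 operates only by reference to Clause 1, so it falls with Clause 1. Clause 6 has no operative effect of its own apart from Clause 4 and is therefore inoperative. Under the severability clause in Clause 8, the remaining provisions continue in force. Clause 3, Clause 5, Clause 7, and Clause 8 remain in effect.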